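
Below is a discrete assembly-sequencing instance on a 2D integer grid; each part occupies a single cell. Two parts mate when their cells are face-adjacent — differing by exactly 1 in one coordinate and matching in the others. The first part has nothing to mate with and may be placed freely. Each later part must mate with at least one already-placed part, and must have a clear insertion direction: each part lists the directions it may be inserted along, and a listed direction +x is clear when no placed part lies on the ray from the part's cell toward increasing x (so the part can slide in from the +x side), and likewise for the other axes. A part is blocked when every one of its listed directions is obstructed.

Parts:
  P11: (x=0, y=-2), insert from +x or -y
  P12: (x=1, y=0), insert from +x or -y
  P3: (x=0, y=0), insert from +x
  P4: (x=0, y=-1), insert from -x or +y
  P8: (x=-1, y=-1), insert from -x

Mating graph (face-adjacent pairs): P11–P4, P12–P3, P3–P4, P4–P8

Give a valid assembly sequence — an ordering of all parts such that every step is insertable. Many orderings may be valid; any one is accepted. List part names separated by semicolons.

P11; P4; P3; P12; P8

1. P11@(0, -2) [+x clear] — {P11}
2. P4@(0, -1) [-x clear] — {P11, P4}
3. P3@(0, 0) [+x clear] — {P11, P3, P4}
4. P12@(1, 0) [+x clear] — {P11, P12, P3, P4}
5. P8@(-1, -1) [-x clear] — {P11, P12, P3, P4, P8}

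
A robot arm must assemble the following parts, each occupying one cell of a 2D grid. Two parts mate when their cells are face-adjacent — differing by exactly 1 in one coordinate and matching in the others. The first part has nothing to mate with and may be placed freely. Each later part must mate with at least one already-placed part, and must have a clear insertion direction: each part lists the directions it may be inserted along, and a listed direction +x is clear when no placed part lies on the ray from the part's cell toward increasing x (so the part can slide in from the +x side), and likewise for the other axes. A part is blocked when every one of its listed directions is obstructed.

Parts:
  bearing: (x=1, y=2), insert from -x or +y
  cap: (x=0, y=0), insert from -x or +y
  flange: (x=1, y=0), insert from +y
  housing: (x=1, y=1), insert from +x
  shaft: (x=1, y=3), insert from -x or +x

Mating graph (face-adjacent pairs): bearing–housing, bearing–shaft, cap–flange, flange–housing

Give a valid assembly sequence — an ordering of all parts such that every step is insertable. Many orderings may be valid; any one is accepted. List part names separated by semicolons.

cap; flange; housing; bearing; shaft

1. cap@(0, 0) [-x clear] — {cap}
2. flange@(1, 0) [+y clear] — {cap, flange}
3. housing@(1, 1) [+x clear] — {cap, flange, housing}
4. bearing@(1, 2) [-x clear] — {bearing, cap, flange, housing}
5. shaft@(1, 3) [-x clear] — {bearing, cap, flange, housing, shaft}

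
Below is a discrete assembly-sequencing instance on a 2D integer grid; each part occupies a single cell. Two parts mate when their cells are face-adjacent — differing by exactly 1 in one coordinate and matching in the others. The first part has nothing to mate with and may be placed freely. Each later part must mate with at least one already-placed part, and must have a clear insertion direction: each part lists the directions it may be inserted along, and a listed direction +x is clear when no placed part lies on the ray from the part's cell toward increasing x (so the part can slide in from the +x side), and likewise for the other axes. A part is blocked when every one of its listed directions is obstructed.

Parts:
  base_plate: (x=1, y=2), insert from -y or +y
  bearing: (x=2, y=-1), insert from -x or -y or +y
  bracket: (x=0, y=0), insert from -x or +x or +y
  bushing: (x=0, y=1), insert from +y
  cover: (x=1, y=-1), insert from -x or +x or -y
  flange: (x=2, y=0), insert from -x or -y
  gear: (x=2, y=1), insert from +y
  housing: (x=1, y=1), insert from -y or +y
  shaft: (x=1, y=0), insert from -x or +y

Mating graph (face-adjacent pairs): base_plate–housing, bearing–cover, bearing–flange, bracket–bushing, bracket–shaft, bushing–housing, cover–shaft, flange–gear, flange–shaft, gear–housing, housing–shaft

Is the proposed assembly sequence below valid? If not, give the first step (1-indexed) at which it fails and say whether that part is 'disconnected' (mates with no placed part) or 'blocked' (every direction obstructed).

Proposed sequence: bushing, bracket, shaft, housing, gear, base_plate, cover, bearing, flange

1. bushing@(0, 1) [+y clear] — {bushing}
2. bracket@(0, 0) [-x clear] — {bracket, bushing}
3. shaft@(1, 0) [+y clear] — {bracket, bushing, shaft}
4. housing@(1, 1) [+y clear] — {bracket, bushing, housing, shaft}
5. gear@(2, 1) [+y clear] — {bracket, bushing, gear, housing, shaft}
6. base_plate@(1, 2) [+y clear] — {base_plate, bracket, bushing, gear, housing, shaft}
7. cover@(1, -1) [-x clear] — {base_plate, bracket, bushing, cover, gear, housing, shaft}
8. bearing@(2, -1) [-y clear] — {base_plate, bearing, bracket, bushing, cover, gear, housing, shaft}
9. flange@(2, 0) — -x/-y all obstructed ⇒ blocked

Invalid at step 9 (blocked)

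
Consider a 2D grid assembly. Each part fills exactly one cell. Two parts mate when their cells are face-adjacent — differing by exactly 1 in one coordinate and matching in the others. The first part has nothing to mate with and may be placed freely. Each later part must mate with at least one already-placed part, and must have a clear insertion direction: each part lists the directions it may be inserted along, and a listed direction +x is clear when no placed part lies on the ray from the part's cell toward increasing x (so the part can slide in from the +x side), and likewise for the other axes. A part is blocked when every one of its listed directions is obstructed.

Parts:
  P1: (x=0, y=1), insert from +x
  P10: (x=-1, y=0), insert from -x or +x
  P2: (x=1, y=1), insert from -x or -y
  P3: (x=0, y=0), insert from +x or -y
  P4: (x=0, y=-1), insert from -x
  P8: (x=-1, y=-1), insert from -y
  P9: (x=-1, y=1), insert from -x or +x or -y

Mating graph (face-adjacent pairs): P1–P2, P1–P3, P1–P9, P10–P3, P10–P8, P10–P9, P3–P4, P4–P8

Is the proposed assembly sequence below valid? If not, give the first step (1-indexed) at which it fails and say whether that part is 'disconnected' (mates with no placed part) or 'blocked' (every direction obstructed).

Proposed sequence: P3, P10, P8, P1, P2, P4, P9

1. P3@(0, 0) [+x clear] — {P3}
2. P10@(-1, 0) [-x clear] — {P10, P3}
3. P8@(-1, -1) [-y clear] — {P10, P3, P8}
4. P1@(0, 1) [+x clear] — {P1, P10, P3, P8}
5. P2@(1, 1) [-y clear] — {P1, P10, P2, P3, P8}
6. P4@(0, -1) — -x all obstructed ⇒ blocked

Invalid at step 6 (blocked)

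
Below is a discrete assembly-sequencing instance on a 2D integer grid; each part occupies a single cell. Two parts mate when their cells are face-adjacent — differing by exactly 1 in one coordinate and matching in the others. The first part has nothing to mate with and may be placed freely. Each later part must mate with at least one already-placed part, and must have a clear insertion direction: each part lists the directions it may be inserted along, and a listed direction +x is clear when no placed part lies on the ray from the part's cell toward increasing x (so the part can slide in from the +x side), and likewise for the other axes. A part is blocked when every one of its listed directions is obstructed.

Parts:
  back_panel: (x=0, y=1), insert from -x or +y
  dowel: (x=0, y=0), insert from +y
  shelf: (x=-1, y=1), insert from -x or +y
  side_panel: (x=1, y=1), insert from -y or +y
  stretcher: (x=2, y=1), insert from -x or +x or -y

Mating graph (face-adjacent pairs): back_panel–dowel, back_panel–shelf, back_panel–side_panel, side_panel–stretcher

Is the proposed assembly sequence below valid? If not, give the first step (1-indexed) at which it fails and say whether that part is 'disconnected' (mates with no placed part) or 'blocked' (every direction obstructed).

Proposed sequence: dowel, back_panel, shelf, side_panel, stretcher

1. dowel@(0, 0) [+y clear] — {dowel}
2. back_panel@(0, 1) [-x clear] — {back_panel, dowel}
3. shelf@(-1, 1) [-x clear] — {back_panel, dowel, shelf}
4. side_panel@(1, 1) [-y clear] — {back_panel, dowel, shelf, side_panel}
5. stretcher@(2, 1) [+x clear] — {back_panel, dowel, shelf, side_panel, stretcher}

Valid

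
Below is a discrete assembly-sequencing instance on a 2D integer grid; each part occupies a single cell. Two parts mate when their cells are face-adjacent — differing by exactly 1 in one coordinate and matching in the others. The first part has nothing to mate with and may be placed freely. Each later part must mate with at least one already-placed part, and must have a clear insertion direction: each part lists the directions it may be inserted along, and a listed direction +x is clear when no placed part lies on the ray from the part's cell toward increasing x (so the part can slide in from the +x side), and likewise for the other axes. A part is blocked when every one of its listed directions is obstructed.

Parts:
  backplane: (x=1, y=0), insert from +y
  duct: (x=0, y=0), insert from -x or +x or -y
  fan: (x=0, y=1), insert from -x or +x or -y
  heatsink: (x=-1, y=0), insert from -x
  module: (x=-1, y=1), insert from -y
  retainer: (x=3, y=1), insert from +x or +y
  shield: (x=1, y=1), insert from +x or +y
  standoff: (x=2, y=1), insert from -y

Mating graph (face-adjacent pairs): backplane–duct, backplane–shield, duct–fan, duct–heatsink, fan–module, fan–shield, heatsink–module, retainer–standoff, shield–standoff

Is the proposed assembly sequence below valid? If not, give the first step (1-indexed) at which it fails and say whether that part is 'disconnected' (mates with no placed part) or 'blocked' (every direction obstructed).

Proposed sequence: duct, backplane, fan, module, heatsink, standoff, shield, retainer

Invalid at step 6 (disconnected)

1. duct@(0, 0) [-x clear] — {duct}
2. backplane@(1, 0) [+y clear] — {backplane, duct}
3. fan@(0, 1) [-x clear] — {backplane, duct, fan}
4. module@(-1, 1) [-y clear] — {backplane, duct, fan, module}
5. heatsink@(-1, 0) [-x clear] — {backplane, duct, fan, heatsink, module}
6. standoff@(2, 1) — no placed neighbour ⇒ disconnected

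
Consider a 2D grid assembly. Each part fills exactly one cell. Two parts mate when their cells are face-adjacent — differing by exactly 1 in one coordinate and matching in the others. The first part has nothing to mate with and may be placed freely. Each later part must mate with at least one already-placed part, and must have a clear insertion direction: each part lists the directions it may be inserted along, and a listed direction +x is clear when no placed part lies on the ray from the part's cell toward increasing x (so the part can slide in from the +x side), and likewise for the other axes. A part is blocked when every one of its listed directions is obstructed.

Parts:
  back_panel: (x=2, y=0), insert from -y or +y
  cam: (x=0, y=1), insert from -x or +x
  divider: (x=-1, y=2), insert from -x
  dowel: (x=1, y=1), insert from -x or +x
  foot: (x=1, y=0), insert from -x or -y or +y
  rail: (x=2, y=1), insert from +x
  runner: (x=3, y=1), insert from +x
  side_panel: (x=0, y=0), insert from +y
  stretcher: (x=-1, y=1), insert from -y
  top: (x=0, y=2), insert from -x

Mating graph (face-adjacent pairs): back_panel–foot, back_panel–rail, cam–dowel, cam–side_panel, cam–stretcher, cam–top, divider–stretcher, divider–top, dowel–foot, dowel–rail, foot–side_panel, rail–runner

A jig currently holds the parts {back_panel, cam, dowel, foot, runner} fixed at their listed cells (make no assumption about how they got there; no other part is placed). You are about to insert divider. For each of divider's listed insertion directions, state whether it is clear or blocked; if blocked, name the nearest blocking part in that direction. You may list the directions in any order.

-x: ray from divider(-1, 2) has no placed part ⇒ clear

-x: clear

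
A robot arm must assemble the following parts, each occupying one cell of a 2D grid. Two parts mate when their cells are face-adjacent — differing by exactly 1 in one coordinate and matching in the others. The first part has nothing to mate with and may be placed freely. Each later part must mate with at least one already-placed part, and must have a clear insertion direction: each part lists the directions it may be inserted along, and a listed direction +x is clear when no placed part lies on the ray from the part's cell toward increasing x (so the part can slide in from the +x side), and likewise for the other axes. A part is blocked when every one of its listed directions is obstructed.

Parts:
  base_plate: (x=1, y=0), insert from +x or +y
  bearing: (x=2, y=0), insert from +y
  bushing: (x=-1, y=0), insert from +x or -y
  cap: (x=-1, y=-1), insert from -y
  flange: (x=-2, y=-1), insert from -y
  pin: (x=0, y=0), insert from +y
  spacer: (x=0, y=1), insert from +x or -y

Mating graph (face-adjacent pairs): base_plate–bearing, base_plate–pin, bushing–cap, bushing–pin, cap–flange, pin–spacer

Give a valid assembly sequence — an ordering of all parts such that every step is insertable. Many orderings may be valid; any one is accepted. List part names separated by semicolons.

bushing; pin; spacer; base_plate; bearing; cap; flange

1. bushing@(-1, 0) [+x clear] — {bushing}
2. pin@(0, 0) [+y clear] — {bushing, pin}
3. spacer@(0, 1) [+x clear] — {bushing, pin, spacer}
4. base_plate@(1, 0) [+x clear] — {base_plate, bushing, pin, spacer}
5. bearing@(2, 0) [+y clear] — {base_plate, bearing, bushing, pin, spacer}
6. cap@(-1, -1) [-y clear] — {base_plate, bearing, bushing, cap, pin, spacer}
7. flange@(-2, -1) [-y clear] — {base_plate, bearing, bushing, cap, flange, pin, spacer}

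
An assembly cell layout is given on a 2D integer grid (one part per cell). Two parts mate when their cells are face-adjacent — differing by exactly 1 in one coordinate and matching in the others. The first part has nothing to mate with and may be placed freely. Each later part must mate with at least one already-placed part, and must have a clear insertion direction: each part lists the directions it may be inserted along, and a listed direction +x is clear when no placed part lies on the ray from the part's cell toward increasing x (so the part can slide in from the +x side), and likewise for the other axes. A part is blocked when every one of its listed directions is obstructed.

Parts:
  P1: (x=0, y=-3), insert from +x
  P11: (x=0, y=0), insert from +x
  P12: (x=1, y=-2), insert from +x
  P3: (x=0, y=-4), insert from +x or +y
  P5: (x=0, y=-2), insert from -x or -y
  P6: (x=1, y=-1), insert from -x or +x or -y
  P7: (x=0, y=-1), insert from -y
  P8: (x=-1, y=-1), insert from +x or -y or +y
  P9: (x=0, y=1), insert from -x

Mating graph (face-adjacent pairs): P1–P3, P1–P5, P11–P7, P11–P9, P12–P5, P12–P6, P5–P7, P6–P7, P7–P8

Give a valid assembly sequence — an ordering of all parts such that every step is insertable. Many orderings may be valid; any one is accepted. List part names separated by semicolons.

P7; P6; P8; P12; P5; P1; P3; P11; P9

1. P7@(0, -1) [-y clear] — {P7}
2. P6@(1, -1) [+x clear] — {P6, P7}
3. P8@(-1, -1) [-y clear] — {P6, P7, P8}
4. P12@(1, -2) [+x clear] — {P12, P6, P7, P8}
5. P5@(0, -2) [-x clear] — {P12, P5, P6, P7, P8}
6. P1@(0, -3) [+x clear] — {P1, P12, P5, P6, P7, P8}
7. P3@(0, -4) [+x clear] — {P1, P12, P3, P5, P6, P7, P8}
8. P11@(0, 0) [+x clear] — {P1, P11, P12, P3, P5, P6, P7, P8}
9. P9@(0, 1) [-x clear] — {P1, P11, P12, P3, P5, P6, P7, P8, P9}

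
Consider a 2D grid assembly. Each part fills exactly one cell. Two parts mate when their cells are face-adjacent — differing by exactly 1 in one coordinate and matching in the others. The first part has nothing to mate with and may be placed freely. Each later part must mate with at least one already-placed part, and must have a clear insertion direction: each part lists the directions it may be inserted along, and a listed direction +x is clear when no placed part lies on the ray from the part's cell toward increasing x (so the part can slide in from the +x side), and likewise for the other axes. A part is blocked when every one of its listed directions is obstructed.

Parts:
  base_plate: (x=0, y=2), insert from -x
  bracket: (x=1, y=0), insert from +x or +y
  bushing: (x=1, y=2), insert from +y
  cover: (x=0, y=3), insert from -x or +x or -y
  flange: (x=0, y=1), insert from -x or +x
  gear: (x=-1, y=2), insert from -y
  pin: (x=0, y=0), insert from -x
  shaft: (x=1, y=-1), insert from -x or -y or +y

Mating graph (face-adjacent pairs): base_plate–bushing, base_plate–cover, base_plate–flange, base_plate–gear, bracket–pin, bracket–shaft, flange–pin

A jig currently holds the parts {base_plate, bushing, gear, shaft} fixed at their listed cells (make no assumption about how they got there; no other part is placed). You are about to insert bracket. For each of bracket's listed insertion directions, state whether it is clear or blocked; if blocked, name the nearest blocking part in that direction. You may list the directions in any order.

+x: clear; +y: blocked by bushing

+x: ray from bracket(1, 0) has no placed part ⇒ clear
+y: nearest on ray is bushing@(1, 2) ⇒ blocked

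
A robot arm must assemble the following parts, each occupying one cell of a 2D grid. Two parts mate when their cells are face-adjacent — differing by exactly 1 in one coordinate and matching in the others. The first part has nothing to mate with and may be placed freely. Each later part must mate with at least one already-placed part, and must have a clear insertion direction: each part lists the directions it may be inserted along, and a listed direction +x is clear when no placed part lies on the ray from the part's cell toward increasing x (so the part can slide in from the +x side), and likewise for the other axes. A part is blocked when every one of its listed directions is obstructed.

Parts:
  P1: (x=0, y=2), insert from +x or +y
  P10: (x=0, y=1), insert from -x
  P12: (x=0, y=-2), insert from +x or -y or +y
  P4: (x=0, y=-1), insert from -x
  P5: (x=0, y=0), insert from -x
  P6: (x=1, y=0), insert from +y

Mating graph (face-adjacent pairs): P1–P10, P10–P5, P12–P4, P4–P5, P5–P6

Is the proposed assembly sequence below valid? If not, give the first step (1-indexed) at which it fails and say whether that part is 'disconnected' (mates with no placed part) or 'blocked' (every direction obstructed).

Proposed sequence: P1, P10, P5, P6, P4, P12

1. P1@(0, 2) [+x clear] — {P1}
2. P10@(0, 1) [-x clear] — {P1, P10}
3. P5@(0, 0) [-x clear] — {P1, P10, P5}
4. P6@(1, 0) [+y clear] — {P1, P10, P5, P6}
5. P4@(0, -1) [-x clear] — {P1, P10, P4, P5, P6}
6. P12@(0, -2) [+x clear] — {P1, P10, P12, P4, P5, P6}

Valid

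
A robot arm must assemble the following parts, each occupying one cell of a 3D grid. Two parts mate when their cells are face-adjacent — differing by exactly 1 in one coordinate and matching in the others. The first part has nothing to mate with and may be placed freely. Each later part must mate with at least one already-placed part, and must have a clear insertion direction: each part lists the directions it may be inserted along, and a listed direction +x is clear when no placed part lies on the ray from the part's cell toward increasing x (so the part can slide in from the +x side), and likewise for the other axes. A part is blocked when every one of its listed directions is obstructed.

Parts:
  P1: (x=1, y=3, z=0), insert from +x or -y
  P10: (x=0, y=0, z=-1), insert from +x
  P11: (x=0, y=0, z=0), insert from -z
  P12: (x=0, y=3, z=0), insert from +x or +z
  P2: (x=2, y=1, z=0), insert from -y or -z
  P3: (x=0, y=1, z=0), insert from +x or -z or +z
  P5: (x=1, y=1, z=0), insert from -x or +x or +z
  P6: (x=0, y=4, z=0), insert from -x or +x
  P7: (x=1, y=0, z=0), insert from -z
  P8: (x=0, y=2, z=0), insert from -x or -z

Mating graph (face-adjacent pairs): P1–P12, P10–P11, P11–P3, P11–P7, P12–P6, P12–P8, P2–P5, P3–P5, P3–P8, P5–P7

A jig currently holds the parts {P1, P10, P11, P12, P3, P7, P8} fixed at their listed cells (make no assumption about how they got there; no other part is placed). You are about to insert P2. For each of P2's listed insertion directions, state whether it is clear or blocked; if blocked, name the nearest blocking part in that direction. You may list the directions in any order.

-y: clear; -z: clear

-y: ray from P2(2, 1, 0) has no placed part ⇒ clear
-z: ray from P2(2, 1, 0) has no placed part ⇒ clear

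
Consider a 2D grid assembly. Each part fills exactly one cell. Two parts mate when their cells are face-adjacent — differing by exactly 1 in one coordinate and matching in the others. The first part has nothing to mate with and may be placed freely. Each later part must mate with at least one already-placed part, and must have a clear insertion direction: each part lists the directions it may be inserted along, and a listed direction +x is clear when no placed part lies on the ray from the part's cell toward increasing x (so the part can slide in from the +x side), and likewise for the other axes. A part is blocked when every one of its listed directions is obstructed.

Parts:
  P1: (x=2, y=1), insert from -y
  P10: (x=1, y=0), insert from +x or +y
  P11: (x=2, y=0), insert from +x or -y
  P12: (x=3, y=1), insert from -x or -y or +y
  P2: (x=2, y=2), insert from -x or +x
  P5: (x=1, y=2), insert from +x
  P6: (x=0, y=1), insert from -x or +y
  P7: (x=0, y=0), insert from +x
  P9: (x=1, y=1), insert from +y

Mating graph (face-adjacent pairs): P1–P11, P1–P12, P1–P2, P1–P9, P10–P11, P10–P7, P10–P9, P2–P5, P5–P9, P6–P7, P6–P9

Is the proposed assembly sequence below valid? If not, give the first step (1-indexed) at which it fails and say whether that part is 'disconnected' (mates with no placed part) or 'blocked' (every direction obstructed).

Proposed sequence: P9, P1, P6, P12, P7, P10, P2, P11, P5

Invalid at step 9 (blocked)

1. P9@(1, 1) [+y clear] — {P9}
2. P1@(2, 1) [-y clear] — {P1, P9}
3. P6@(0, 1) [-x clear] — {P1, P6, P9}
4. P12@(3, 1) [-y clear] — {P1, P12, P6, P9}
5. P7@(0, 0) [+x clear] — {P1, P12, P6, P7, P9}
6. P10@(1, 0) [+x clear] — {P1, P10, P12, P6, P7, P9}
7. P2@(2, 2) [-x clear] — {P1, P10, P12, P2, P6, P7, P9}
8. P11@(2, 0) [+x clear] — {P1, P10, P11, P12, P2, P6, P7, P9}
9. P5@(1, 2) — +x all obstructed ⇒ blocked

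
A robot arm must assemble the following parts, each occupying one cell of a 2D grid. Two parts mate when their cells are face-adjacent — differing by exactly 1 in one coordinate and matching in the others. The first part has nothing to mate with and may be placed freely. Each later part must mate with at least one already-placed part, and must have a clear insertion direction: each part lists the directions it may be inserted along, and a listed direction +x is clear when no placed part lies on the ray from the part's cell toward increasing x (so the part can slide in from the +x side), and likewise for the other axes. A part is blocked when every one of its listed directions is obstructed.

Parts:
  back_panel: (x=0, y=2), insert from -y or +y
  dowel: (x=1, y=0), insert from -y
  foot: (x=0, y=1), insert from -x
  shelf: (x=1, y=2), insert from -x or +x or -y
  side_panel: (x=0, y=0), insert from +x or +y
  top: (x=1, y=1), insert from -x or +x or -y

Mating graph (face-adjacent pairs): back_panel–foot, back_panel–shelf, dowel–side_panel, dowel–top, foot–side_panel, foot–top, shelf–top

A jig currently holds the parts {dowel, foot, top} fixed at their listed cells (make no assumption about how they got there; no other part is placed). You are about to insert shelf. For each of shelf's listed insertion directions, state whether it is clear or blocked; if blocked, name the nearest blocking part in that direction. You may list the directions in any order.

-x: ray from shelf(1, 2) has no placed part ⇒ clear
+x: ray from shelf(1, 2) has no placed part ⇒ clear
-y: nearest on ray is top@(1, 1) ⇒ blocked

+x: clear; -x: clear; -y: blocked by top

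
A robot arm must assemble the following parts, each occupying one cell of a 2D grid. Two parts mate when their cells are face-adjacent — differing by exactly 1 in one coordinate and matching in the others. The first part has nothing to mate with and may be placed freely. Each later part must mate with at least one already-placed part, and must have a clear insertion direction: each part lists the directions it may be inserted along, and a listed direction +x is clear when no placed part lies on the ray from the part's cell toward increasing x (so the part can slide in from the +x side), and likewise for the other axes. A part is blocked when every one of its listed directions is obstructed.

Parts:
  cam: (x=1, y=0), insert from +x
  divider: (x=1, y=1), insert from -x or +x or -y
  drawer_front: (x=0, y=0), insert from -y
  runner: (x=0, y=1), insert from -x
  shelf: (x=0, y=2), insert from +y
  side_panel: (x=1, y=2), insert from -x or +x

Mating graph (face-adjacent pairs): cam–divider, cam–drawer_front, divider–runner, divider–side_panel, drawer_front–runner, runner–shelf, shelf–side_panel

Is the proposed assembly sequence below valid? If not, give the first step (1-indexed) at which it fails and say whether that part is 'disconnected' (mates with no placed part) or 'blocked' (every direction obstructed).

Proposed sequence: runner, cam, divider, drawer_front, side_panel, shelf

Invalid at step 2 (disconnected)

1. runner@(0, 1) [-x clear] — {runner}
2. cam@(1, 0) — no placed neighbour ⇒ disconnected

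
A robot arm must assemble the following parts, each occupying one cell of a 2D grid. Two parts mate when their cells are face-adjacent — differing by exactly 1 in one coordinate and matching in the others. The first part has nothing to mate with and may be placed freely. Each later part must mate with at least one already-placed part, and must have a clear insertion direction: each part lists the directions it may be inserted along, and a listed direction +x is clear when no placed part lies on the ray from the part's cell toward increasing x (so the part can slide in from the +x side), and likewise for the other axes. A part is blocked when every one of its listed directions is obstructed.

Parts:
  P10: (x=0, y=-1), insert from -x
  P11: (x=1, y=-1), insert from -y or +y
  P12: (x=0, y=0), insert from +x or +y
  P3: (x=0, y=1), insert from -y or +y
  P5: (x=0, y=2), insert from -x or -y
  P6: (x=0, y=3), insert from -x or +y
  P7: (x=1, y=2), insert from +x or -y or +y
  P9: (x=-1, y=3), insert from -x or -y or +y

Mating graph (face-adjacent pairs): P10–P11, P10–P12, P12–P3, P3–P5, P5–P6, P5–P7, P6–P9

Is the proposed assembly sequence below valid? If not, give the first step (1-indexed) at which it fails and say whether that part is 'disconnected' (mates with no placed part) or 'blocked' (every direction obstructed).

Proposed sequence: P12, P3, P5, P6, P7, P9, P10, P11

Valid

1. P12@(0, 0) [+x clear] — {P12}
2. P3@(0, 1) [+y clear] — {P12, P3}
3. P5@(0, 2) [-x clear] — {P12, P3, P5}
4. P6@(0, 3) [-x clear] — {P12, P3, P5, P6}
5. P7@(1, 2) [+x clear] — {P12, P3, P5, P6, P7}
6. P9@(-1, 3) [-x clear] — {P12, P3, P5, P6, P7, P9}
7. P10@(0, -1) [-x clear] — {P10, P12, P3, P5, P6, P7, P9}
8. P11@(1, -1) [-y clear] — {P10, P11, P12, P3, P5, P6, P7, P9}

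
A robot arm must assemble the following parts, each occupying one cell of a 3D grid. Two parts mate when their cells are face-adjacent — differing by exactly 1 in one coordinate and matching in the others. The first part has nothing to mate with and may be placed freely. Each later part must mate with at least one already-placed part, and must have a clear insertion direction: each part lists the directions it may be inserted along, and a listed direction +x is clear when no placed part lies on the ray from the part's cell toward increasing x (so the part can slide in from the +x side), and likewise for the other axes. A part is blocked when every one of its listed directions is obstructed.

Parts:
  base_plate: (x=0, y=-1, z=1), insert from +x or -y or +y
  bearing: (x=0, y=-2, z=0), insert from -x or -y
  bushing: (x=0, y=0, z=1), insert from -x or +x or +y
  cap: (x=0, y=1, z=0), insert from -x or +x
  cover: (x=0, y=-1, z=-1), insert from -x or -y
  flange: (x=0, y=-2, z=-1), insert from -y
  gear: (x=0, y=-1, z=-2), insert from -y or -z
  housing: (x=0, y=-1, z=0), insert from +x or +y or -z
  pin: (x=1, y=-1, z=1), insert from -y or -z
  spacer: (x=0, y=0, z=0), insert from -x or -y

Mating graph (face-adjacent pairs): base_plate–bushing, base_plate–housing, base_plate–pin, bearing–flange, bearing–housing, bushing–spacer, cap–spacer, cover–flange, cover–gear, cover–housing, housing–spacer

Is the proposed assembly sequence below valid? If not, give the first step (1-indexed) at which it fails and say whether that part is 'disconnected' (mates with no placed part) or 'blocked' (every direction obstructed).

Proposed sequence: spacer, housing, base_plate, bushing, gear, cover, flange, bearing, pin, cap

Invalid at step 5 (disconnected)

1. spacer@(0, 0, 0) [-x clear] — {spacer}
2. housing@(0, -1, 0) [+x clear] — {housing, spacer}
3. base_plate@(0, -1, 1) [+x clear] — {base_plate, housing, spacer}
4. bushing@(0, 0, 1) [-x clear] — {base_plate, bushing, housing, spacer}
5. gear@(0, -1, -2) — no placed neighbour ⇒ disconnected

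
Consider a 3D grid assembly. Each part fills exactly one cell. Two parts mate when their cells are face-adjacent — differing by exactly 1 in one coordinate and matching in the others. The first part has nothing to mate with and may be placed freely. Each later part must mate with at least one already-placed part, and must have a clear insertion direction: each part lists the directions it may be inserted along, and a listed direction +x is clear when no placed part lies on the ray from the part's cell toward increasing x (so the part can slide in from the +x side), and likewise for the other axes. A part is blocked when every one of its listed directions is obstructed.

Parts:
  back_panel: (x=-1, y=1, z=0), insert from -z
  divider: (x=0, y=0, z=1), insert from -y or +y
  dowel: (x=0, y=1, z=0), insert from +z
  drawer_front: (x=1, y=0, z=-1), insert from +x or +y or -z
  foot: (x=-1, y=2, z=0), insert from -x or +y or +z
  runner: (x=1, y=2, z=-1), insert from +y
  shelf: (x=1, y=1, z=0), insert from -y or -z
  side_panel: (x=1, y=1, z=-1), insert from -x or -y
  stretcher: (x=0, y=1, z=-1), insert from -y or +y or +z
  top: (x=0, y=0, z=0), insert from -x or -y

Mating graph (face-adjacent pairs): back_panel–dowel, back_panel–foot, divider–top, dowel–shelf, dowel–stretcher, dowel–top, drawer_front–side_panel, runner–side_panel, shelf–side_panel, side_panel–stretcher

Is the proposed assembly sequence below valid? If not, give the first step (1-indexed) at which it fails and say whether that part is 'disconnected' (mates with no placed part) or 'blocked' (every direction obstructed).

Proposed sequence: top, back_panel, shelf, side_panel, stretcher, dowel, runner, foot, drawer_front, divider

Invalid at step 2 (disconnected)

1. top@(0, 0, 0) [-x clear] — {top}
2. back_panel@(-1, 1, 0) — no placed neighbour ⇒ disconnected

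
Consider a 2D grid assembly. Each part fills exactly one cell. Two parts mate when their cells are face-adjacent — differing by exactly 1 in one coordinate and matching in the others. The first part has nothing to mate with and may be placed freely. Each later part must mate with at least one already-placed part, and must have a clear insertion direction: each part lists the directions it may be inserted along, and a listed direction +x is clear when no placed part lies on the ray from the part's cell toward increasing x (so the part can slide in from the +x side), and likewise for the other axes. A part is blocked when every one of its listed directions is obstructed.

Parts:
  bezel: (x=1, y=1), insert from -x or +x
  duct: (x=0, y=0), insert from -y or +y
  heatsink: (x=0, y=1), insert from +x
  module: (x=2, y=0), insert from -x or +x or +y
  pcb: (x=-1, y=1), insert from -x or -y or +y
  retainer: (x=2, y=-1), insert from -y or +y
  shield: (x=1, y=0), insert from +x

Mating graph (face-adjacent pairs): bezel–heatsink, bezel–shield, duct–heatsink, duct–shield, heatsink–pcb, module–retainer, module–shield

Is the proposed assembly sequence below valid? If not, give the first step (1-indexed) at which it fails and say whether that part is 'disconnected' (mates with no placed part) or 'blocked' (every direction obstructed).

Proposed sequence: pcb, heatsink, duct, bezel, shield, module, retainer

1. pcb@(-1, 1) [-x clear] — {pcb}
2. heatsink@(0, 1) [+x clear] — {heatsink, pcb}
3. duct@(0, 0) [-y clear] — {duct, heatsink, pcb}
4. bezel@(1, 1) [+x clear] — {bezel, duct, heatsink, pcb}
5. shield@(1, 0) [+x clear] — {bezel, duct, heatsink, pcb, shield}
6. module@(2, 0) [+x clear] — {bezel, duct, heatsink, module, pcb, shield}
7. retainer@(2, -1) [-y clear] — {bezel, duct, heatsink, module, pcb, retainer, shield}

Valid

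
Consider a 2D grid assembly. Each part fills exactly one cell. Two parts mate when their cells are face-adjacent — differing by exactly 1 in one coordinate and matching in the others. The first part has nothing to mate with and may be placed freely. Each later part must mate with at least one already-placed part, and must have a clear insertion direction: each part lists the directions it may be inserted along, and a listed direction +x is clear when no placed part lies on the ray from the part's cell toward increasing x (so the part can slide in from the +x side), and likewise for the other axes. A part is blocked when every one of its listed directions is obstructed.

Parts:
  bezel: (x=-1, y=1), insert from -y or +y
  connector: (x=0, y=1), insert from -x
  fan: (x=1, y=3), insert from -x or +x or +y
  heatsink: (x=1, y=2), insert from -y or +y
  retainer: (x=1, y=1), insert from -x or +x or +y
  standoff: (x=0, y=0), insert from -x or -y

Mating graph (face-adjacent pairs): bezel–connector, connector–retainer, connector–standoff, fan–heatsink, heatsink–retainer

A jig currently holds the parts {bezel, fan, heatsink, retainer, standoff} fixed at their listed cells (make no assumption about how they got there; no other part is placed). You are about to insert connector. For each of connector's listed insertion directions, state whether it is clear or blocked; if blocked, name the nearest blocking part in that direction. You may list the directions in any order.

-x: blocked by bezel

-x: nearest on ray is bezel@(-1, 1) ⇒ blocked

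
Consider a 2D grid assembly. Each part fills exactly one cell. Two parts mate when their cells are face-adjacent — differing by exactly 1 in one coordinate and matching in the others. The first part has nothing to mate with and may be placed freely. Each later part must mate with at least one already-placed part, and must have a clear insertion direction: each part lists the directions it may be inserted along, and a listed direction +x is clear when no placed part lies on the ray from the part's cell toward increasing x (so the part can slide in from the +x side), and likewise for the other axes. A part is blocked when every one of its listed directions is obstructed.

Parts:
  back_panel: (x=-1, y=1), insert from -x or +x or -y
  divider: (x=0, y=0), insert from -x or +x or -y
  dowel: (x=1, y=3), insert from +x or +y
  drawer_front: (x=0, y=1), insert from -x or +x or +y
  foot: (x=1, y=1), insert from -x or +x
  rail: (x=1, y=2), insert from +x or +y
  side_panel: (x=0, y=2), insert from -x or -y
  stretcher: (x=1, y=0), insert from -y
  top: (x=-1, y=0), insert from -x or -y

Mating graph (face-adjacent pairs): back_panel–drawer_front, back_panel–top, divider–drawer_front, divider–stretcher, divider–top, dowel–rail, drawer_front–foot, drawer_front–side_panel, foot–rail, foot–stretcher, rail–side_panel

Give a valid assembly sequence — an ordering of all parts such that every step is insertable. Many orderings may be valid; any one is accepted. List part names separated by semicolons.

dowel; rail; side_panel; drawer_front; back_panel; top; divider; stretcher; foot

1. dowel@(1, 3) [+x clear] — {dowel}
2. rail@(1, 2) [+x clear] — {dowel, rail}
3. side_panel@(0, 2) [-x clear] — {dowel, rail, side_panel}
4. drawer_front@(0, 1) [-x clear] — {dowel, drawer_front, rail, side_panel}
5. back_panel@(-1, 1) [-x clear] — {back_panel, dowel, drawer_front, rail, side_panel}
6. top@(-1, 0) [-x clear] — {back_panel, dowel, drawer_front, rail, side_panel, top}
7. divider@(0, 0) [+x clear] — {back_panel, divider, dowel, drawer_front, rail, side_panel, top}
8. stretcher@(1, 0) [-y clear] — {back_panel, divider, dowel, drawer_front, rail, side_panel, stretcher, top}
9. foot@(1, 1) [+x clear] — {back_panel, divider, dowel, drawer_front, foot, rail, side_panel, stretcher, top}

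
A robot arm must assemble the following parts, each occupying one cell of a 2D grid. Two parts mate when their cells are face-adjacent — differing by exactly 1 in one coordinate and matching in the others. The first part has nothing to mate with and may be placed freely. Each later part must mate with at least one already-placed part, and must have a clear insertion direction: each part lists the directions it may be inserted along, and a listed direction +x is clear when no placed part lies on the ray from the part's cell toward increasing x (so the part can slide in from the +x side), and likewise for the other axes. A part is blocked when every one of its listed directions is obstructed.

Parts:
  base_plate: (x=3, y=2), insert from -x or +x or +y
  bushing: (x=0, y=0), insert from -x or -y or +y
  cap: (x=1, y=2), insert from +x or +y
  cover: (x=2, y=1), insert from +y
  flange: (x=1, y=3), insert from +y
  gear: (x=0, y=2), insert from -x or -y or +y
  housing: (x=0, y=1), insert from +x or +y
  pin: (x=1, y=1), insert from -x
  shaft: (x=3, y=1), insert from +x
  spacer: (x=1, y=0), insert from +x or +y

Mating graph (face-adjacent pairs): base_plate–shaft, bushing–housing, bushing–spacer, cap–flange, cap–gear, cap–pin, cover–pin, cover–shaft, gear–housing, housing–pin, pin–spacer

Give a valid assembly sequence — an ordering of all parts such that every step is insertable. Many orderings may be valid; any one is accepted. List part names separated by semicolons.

bushing; spacer; pin; cap; cover; shaft; base_plate; flange; housing; gear

1. bushing@(0, 0) [-x clear] — {bushing}
2. spacer@(1, 0) [+x clear] — {bushing, spacer}
3. pin@(1, 1) [-x clear] — {bushing, pin, spacer}
4. cap@(1, 2) [+x clear] — {bushing, cap, pin, spacer}
5. cover@(2, 1) [+y clear] — {bushing, cap, cover, pin, spacer}
6. shaft@(3, 1) [+x clear] — {bushing, cap, cover, pin, shaft, spacer}
7. base_plate@(3, 2) [+x clear] — {base_plate, bushing, cap, cover, pin, shaft, spacer}
8. flange@(1, 3) [+y clear] — {base_plate, bushing, cap, cover, flange, pin, shaft, spacer}
9. housing@(0, 1) [+y clear] — {base_plate, bushing, cap, cover, flange, housing, pin, shaft, spacer}
10. gear@(0, 2) [-x clear] — {base_plate, bushing, cap, cover, flange, gear, housing, pin, shaft, spacer}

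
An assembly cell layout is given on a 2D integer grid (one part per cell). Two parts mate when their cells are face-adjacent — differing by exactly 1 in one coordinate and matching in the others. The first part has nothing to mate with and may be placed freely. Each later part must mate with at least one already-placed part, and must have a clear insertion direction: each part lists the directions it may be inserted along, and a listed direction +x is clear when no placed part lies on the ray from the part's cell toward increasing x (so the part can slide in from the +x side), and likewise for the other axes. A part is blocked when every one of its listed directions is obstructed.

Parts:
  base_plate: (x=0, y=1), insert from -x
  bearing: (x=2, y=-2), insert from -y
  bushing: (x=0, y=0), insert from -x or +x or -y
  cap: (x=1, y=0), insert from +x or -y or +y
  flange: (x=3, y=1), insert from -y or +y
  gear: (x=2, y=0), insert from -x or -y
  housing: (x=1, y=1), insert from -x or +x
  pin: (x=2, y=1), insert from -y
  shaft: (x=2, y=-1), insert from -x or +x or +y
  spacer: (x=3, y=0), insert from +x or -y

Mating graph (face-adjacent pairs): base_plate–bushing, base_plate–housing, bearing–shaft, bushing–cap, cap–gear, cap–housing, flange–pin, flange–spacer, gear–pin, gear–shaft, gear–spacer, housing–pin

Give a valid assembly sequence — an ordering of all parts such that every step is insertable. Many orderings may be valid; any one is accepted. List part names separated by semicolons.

flange; spacer; pin; housing; cap; bushing; gear; shaft; bearing; base_plate

1. flange@(3, 1) [-y clear] — {flange}
2. spacer@(3, 0) [+x clear] — {flange, spacer}
3. pin@(2, 1) [-y clear] — {flange, pin, spacer}
4. housing@(1, 1) [-x clear] — {flange, housing, pin, spacer}
5. cap@(1, 0) [-y clear] — {cap, flange, housing, pin, spacer}
6. bushing@(0, 0) [-x clear] — {bushing, cap, flange, housing, pin, spacer}
7. gear@(2, 0) [-y clear] — {bushing, cap, flange, gear, housing, pin, spacer}
8. shaft@(2, -1) [-x clear] — {bushing, cap, flange, gear, housing, pin, shaft, spacer}
9. bearing@(2, -2) [-y clear] — {bearing, bushing, cap, flange, gear, housing, pin, shaft, spacer}
10. base_plate@(0, 1) [-x clear] — {base_plate, bearing, bushing, cap, flange, gear, housing, pin, shaft, spacer}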